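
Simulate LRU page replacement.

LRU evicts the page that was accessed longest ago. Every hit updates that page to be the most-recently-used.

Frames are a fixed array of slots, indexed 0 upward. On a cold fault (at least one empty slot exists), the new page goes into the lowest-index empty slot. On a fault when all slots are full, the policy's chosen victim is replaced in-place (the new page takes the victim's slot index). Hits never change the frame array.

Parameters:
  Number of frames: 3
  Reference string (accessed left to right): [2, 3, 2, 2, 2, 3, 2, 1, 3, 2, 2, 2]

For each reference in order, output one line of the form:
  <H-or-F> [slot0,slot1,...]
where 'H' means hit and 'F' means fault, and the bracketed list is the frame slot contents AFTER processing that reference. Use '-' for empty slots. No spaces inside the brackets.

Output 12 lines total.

F [2,-,-]
F [2,3,-]
H [2,3,-]
H [2,3,-]
H [2,3,-]
H [2,3,-]
H [2,3,-]
F [2,3,1]
H [2,3,1]
H [2,3,1]
H [2,3,1]
H [2,3,1]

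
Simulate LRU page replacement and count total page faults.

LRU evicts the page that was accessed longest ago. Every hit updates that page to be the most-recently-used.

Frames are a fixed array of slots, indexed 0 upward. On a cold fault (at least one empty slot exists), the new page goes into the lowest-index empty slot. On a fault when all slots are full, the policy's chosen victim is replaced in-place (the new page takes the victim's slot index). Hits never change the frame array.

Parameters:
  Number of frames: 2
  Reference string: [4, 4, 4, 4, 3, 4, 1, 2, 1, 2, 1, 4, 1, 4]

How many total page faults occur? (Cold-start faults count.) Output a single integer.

Answer: 5

Derivation:
Step 0: ref 4 → FAULT, frames=[4,-]
Step 1: ref 4 → HIT, frames=[4,-]
Step 2: ref 4 → HIT, frames=[4,-]
Step 3: ref 4 → HIT, frames=[4,-]
Step 4: ref 3 → FAULT, frames=[4,3]
Step 5: ref 4 → HIT, frames=[4,3]
Step 6: ref 1 → FAULT (evict 3), frames=[4,1]
Step 7: ref 2 → FAULT (evict 4), frames=[2,1]
Step 8: ref 1 → HIT, frames=[2,1]
Step 9: ref 2 → HIT, frames=[2,1]
Step 10: ref 1 → HIT, frames=[2,1]
Step 11: ref 4 → FAULT (evict 2), frames=[4,1]
Step 12: ref 1 → HIT, frames=[4,1]
Step 13: ref 4 → HIT, frames=[4,1]
Total faults: 5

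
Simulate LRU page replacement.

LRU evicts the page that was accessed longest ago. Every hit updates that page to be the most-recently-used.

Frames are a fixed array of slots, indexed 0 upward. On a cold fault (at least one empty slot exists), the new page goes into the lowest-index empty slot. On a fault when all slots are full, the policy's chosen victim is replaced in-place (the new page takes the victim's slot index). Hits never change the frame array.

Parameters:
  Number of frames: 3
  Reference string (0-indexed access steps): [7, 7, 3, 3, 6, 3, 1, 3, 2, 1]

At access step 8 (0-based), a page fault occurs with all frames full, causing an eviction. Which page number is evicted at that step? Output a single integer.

Step 0: ref 7 -> FAULT, frames=[7,-,-]
Step 1: ref 7 -> HIT, frames=[7,-,-]
Step 2: ref 3 -> FAULT, frames=[7,3,-]
Step 3: ref 3 -> HIT, frames=[7,3,-]
Step 4: ref 6 -> FAULT, frames=[7,3,6]
Step 5: ref 3 -> HIT, frames=[7,3,6]
Step 6: ref 1 -> FAULT, evict 7, frames=[1,3,6]
Step 7: ref 3 -> HIT, frames=[1,3,6]
Step 8: ref 2 -> FAULT, evict 6, frames=[1,3,2]
At step 8: evicted page 6

Answer: 6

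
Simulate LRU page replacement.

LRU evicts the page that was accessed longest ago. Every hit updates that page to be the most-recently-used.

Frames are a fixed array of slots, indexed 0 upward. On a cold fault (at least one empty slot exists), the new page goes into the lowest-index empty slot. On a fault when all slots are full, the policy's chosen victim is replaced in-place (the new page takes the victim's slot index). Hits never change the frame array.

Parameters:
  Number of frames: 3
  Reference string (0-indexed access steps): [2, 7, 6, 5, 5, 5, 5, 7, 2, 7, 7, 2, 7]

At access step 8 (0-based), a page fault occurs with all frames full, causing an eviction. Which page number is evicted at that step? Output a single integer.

Step 0: ref 2 -> FAULT, frames=[2,-,-]
Step 1: ref 7 -> FAULT, frames=[2,7,-]
Step 2: ref 6 -> FAULT, frames=[2,7,6]
Step 3: ref 5 -> FAULT, evict 2, frames=[5,7,6]
Step 4: ref 5 -> HIT, frames=[5,7,6]
Step 5: ref 5 -> HIT, frames=[5,7,6]
Step 6: ref 5 -> HIT, frames=[5,7,6]
Step 7: ref 7 -> HIT, frames=[5,7,6]
Step 8: ref 2 -> FAULT, evict 6, frames=[5,7,2]
At step 8: evicted page 6

Answer: 6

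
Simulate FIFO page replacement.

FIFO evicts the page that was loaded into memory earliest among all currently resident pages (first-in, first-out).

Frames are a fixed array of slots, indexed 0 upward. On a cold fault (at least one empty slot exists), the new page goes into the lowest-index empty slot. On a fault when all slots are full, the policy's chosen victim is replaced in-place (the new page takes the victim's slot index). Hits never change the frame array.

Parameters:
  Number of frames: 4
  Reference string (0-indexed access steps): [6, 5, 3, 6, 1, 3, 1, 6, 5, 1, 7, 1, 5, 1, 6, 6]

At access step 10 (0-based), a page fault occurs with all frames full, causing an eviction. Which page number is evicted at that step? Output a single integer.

Step 0: ref 6 -> FAULT, frames=[6,-,-,-]
Step 1: ref 5 -> FAULT, frames=[6,5,-,-]
Step 2: ref 3 -> FAULT, frames=[6,5,3,-]
Step 3: ref 6 -> HIT, frames=[6,5,3,-]
Step 4: ref 1 -> FAULT, frames=[6,5,3,1]
Step 5: ref 3 -> HIT, frames=[6,5,3,1]
Step 6: ref 1 -> HIT, frames=[6,5,3,1]
Step 7: ref 6 -> HIT, frames=[6,5,3,1]
Step 8: ref 5 -> HIT, frames=[6,5,3,1]
Step 9: ref 1 -> HIT, frames=[6,5,3,1]
Step 10: ref 7 -> FAULT, evict 6, frames=[7,5,3,1]
At step 10: evicted page 6

Answer: 6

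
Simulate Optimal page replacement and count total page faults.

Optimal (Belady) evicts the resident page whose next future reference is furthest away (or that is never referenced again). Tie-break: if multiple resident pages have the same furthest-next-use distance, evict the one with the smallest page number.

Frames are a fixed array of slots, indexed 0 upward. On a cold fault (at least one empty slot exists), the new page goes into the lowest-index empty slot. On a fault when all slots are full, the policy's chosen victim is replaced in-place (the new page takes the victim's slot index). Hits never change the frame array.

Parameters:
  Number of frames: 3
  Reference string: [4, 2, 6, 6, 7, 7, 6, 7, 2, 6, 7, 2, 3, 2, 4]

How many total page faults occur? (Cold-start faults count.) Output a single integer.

Answer: 6

Derivation:
Step 0: ref 4 → FAULT, frames=[4,-,-]
Step 1: ref 2 → FAULT, frames=[4,2,-]
Step 2: ref 6 → FAULT, frames=[4,2,6]
Step 3: ref 6 → HIT, frames=[4,2,6]
Step 4: ref 7 → FAULT (evict 4), frames=[7,2,6]
Step 5: ref 7 → HIT, frames=[7,2,6]
Step 6: ref 6 → HIT, frames=[7,2,6]
Step 7: ref 7 → HIT, frames=[7,2,6]
Step 8: ref 2 → HIT, frames=[7,2,6]
Step 9: ref 6 → HIT, frames=[7,2,6]
Step 10: ref 7 → HIT, frames=[7,2,6]
Step 11: ref 2 → HIT, frames=[7,2,6]
Step 12: ref 3 → FAULT (evict 6), frames=[7,2,3]
Step 13: ref 2 → HIT, frames=[7,2,3]
Step 14: ref 4 → FAULT (evict 2), frames=[7,4,3]
Total faults: 6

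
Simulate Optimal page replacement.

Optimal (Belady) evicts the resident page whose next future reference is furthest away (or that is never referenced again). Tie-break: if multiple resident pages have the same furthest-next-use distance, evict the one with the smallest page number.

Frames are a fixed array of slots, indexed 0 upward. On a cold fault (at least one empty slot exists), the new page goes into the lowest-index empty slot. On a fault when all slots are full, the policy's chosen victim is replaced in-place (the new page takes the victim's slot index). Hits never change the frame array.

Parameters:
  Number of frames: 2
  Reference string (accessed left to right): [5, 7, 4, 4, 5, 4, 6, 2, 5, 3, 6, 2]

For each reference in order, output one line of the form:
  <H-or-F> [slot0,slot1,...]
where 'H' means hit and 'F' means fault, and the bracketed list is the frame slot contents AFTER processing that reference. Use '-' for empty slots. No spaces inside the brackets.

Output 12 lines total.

F [5,-]
F [5,7]
F [5,4]
H [5,4]
H [5,4]
H [5,4]
F [5,6]
F [5,2]
H [5,2]
F [3,2]
F [6,2]
H [6,2]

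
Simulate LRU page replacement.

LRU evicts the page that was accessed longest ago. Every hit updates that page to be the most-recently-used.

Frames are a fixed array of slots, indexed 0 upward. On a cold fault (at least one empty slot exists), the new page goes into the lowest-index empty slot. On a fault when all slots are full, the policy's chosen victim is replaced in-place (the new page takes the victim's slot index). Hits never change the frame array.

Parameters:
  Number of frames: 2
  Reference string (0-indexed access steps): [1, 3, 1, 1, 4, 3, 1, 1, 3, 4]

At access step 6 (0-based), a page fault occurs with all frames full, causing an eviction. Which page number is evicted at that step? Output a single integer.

Step 0: ref 1 -> FAULT, frames=[1,-]
Step 1: ref 3 -> FAULT, frames=[1,3]
Step 2: ref 1 -> HIT, frames=[1,3]
Step 3: ref 1 -> HIT, frames=[1,3]
Step 4: ref 4 -> FAULT, evict 3, frames=[1,4]
Step 5: ref 3 -> FAULT, evict 1, frames=[3,4]
Step 6: ref 1 -> FAULT, evict 4, frames=[3,1]
At step 6: evicted page 4

Answer: 4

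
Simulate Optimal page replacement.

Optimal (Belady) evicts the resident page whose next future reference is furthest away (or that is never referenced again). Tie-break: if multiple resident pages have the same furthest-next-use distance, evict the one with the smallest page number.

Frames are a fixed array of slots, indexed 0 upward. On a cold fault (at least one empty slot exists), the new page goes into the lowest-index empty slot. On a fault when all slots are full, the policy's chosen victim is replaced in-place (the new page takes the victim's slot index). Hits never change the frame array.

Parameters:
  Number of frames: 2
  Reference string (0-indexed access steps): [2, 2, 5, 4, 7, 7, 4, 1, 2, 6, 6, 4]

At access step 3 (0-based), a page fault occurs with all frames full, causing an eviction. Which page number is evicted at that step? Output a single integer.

Answer: 5

Derivation:
Step 0: ref 2 -> FAULT, frames=[2,-]
Step 1: ref 2 -> HIT, frames=[2,-]
Step 2: ref 5 -> FAULT, frames=[2,5]
Step 3: ref 4 -> FAULT, evict 5, frames=[2,4]
At step 3: evicted page 5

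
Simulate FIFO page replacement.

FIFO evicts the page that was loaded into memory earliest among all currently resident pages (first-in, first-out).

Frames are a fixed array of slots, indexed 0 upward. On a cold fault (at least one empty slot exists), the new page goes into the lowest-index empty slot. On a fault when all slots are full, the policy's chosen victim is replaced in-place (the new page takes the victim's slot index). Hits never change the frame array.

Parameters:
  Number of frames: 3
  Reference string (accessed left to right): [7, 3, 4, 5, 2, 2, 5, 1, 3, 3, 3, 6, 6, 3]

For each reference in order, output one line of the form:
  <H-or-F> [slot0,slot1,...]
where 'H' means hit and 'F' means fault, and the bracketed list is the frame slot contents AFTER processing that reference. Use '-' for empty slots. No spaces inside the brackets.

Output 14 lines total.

F [7,-,-]
F [7,3,-]
F [7,3,4]
F [5,3,4]
F [5,2,4]
H [5,2,4]
H [5,2,4]
F [5,2,1]
F [3,2,1]
H [3,2,1]
H [3,2,1]
F [3,6,1]
H [3,6,1]
H [3,6,1]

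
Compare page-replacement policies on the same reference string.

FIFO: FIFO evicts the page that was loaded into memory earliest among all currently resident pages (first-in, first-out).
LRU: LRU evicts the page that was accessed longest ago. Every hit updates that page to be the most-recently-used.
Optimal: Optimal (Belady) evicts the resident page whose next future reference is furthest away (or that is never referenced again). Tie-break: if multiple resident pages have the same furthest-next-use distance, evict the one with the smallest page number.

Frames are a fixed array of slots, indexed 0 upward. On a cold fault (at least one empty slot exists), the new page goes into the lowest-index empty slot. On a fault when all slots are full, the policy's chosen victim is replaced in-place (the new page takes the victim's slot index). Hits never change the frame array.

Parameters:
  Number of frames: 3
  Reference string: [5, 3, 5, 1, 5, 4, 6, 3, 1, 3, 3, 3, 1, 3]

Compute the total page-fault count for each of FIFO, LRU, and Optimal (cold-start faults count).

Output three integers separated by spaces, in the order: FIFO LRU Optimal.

--- FIFO ---
  step 0: ref 5 -> FAULT, frames=[5,-,-] (faults so far: 1)
  step 1: ref 3 -> FAULT, frames=[5,3,-] (faults so far: 2)
  step 2: ref 5 -> HIT, frames=[5,3,-] (faults so far: 2)
  step 3: ref 1 -> FAULT, frames=[5,3,1] (faults so far: 3)
  step 4: ref 5 -> HIT, frames=[5,3,1] (faults so far: 3)
  step 5: ref 4 -> FAULT, evict 5, frames=[4,3,1] (faults so far: 4)
  step 6: ref 6 -> FAULT, evict 3, frames=[4,6,1] (faults so far: 5)
  step 7: ref 3 -> FAULT, evict 1, frames=[4,6,3] (faults so far: 6)
  step 8: ref 1 -> FAULT, evict 4, frames=[1,6,3] (faults so far: 7)
  step 9: ref 3 -> HIT, frames=[1,6,3] (faults so far: 7)
  step 10: ref 3 -> HIT, frames=[1,6,3] (faults so far: 7)
  step 11: ref 3 -> HIT, frames=[1,6,3] (faults so far: 7)
  step 12: ref 1 -> HIT, frames=[1,6,3] (faults so far: 7)
  step 13: ref 3 -> HIT, frames=[1,6,3] (faults so far: 7)
  FIFO total faults: 7
--- LRU ---
  step 0: ref 5 -> FAULT, frames=[5,-,-] (faults so far: 1)
  step 1: ref 3 -> FAULT, frames=[5,3,-] (faults so far: 2)
  step 2: ref 5 -> HIT, frames=[5,3,-] (faults so far: 2)
  step 3: ref 1 -> FAULT, frames=[5,3,1] (faults so far: 3)
  step 4: ref 5 -> HIT, frames=[5,3,1] (faults so far: 3)
  step 5: ref 4 -> FAULT, evict 3, frames=[5,4,1] (faults so far: 4)
  step 6: ref 6 -> FAULT, evict 1, frames=[5,4,6] (faults so far: 5)
  step 7: ref 3 -> FAULT, evict 5, frames=[3,4,6] (faults so far: 6)
  step 8: ref 1 -> FAULT, evict 4, frames=[3,1,6] (faults so far: 7)
  step 9: ref 3 -> HIT, frames=[3,1,6] (faults so far: 7)
  step 10: ref 3 -> HIT, frames=[3,1,6] (faults so far: 7)
  step 11: ref 3 -> HIT, frames=[3,1,6] (faults so far: 7)
  step 12: ref 1 -> HIT, frames=[3,1,6] (faults so far: 7)
  step 13: ref 3 -> HIT, frames=[3,1,6] (faults so far: 7)
  LRU total faults: 7
--- Optimal ---
  step 0: ref 5 -> FAULT, frames=[5,-,-] (faults so far: 1)
  step 1: ref 3 -> FAULT, frames=[5,3,-] (faults so far: 2)
  step 2: ref 5 -> HIT, frames=[5,3,-] (faults so far: 2)
  step 3: ref 1 -> FAULT, frames=[5,3,1] (faults so far: 3)
  step 4: ref 5 -> HIT, frames=[5,3,1] (faults so far: 3)
  step 5: ref 4 -> FAULT, evict 5, frames=[4,3,1] (faults so far: 4)
  step 6: ref 6 -> FAULT, evict 4, frames=[6,3,1] (faults so far: 5)
  step 7: ref 3 -> HIT, frames=[6,3,1] (faults so far: 5)
  step 8: ref 1 -> HIT, frames=[6,3,1] (faults so far: 5)
  step 9: ref 3 -> HIT, frames=[6,3,1] (faults so far: 5)
  step 10: ref 3 -> HIT, frames=[6,3,1] (faults so far: 5)
  step 11: ref 3 -> HIT, frames=[6,3,1] (faults so far: 5)
  step 12: ref 1 -> HIT, frames=[6,3,1] (faults so far: 5)
  step 13: ref 3 -> HIT, frames=[6,3,1] (faults so far: 5)
  Optimal total faults: 5

Answer: 7 7 5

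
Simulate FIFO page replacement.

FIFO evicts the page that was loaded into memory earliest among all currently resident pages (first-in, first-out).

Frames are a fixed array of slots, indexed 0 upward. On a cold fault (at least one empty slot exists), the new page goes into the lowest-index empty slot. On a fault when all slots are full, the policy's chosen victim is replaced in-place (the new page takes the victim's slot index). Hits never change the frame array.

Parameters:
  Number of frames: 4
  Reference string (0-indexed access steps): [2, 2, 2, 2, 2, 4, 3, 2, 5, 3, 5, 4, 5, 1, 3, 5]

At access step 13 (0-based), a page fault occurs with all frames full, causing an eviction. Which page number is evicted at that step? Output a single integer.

Step 0: ref 2 -> FAULT, frames=[2,-,-,-]
Step 1: ref 2 -> HIT, frames=[2,-,-,-]
Step 2: ref 2 -> HIT, frames=[2,-,-,-]
Step 3: ref 2 -> HIT, frames=[2,-,-,-]
Step 4: ref 2 -> HIT, frames=[2,-,-,-]
Step 5: ref 4 -> FAULT, frames=[2,4,-,-]
Step 6: ref 3 -> FAULT, frames=[2,4,3,-]
Step 7: ref 2 -> HIT, frames=[2,4,3,-]
Step 8: ref 5 -> FAULT, frames=[2,4,3,5]
Step 9: ref 3 -> HIT, frames=[2,4,3,5]
Step 10: ref 5 -> HIT, frames=[2,4,3,5]
Step 11: ref 4 -> HIT, frames=[2,4,3,5]
Step 12: ref 5 -> HIT, frames=[2,4,3,5]
Step 13: ref 1 -> FAULT, evict 2, frames=[1,4,3,5]
At step 13: evicted page 2

Answer: 2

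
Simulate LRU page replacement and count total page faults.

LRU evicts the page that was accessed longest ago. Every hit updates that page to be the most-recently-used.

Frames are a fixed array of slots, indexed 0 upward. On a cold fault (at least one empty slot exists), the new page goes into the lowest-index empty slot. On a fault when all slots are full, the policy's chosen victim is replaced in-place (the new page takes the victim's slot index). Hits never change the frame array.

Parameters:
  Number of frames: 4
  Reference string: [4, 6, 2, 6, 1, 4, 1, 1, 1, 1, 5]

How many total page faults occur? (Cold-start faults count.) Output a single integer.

Step 0: ref 4 → FAULT, frames=[4,-,-,-]
Step 1: ref 6 → FAULT, frames=[4,6,-,-]
Step 2: ref 2 → FAULT, frames=[4,6,2,-]
Step 3: ref 6 → HIT, frames=[4,6,2,-]
Step 4: ref 1 → FAULT, frames=[4,6,2,1]
Step 5: ref 4 → HIT, frames=[4,6,2,1]
Step 6: ref 1 → HIT, frames=[4,6,2,1]
Step 7: ref 1 → HIT, frames=[4,6,2,1]
Step 8: ref 1 → HIT, frames=[4,6,2,1]
Step 9: ref 1 → HIT, frames=[4,6,2,1]
Step 10: ref 5 → FAULT (evict 2), frames=[4,6,5,1]
Total faults: 5

Answer: 5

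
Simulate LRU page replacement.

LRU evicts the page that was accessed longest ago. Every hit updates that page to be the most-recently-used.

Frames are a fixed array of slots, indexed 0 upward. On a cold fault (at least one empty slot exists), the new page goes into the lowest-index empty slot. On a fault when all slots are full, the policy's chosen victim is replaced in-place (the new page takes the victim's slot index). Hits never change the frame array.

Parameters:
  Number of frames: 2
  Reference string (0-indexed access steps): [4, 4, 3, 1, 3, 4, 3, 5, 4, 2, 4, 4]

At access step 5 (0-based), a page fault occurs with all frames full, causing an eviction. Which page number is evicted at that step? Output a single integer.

Answer: 1

Derivation:
Step 0: ref 4 -> FAULT, frames=[4,-]
Step 1: ref 4 -> HIT, frames=[4,-]
Step 2: ref 3 -> FAULT, frames=[4,3]
Step 3: ref 1 -> FAULT, evict 4, frames=[1,3]
Step 4: ref 3 -> HIT, frames=[1,3]
Step 5: ref 4 -> FAULT, evict 1, frames=[4,3]
At step 5: evicted page 1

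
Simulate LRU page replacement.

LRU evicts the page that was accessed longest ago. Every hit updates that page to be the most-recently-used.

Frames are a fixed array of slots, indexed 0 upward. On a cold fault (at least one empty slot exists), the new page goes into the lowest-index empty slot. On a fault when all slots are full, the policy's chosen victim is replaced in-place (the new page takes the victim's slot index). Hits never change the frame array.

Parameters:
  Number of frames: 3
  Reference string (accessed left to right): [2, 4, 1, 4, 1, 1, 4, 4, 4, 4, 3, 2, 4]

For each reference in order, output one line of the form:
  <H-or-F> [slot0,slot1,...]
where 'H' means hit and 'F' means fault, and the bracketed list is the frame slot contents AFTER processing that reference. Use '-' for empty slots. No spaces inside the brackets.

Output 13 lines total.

F [2,-,-]
F [2,4,-]
F [2,4,1]
H [2,4,1]
H [2,4,1]
H [2,4,1]
H [2,4,1]
H [2,4,1]
H [2,4,1]
H [2,4,1]
F [3,4,1]
F [3,4,2]
H [3,4,2]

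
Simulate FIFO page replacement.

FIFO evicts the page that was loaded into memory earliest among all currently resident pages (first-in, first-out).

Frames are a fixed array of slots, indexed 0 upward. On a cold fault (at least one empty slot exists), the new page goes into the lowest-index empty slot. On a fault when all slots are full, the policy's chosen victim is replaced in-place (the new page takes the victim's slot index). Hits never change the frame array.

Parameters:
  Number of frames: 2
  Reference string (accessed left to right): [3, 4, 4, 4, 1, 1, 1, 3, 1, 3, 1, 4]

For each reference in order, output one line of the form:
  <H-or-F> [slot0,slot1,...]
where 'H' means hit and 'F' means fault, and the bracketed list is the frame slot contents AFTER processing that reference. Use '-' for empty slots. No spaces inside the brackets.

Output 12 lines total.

F [3,-]
F [3,4]
H [3,4]
H [3,4]
F [1,4]
H [1,4]
H [1,4]
F [1,3]
H [1,3]
H [1,3]
H [1,3]
F [4,3]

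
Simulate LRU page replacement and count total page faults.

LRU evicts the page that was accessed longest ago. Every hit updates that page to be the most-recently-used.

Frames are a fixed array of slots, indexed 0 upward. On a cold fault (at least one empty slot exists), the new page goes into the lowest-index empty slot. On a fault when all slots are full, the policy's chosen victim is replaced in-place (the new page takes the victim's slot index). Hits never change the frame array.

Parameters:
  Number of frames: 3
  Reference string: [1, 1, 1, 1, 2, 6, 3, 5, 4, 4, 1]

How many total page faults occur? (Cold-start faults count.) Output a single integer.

Answer: 7

Derivation:
Step 0: ref 1 → FAULT, frames=[1,-,-]
Step 1: ref 1 → HIT, frames=[1,-,-]
Step 2: ref 1 → HIT, frames=[1,-,-]
Step 3: ref 1 → HIT, frames=[1,-,-]
Step 4: ref 2 → FAULT, frames=[1,2,-]
Step 5: ref 6 → FAULT, frames=[1,2,6]
Step 6: ref 3 → FAULT (evict 1), frames=[3,2,6]
Step 7: ref 5 → FAULT (evict 2), frames=[3,5,6]
Step 8: ref 4 → FAULT (evict 6), frames=[3,5,4]
Step 9: ref 4 → HIT, frames=[3,5,4]
Step 10: ref 1 → FAULT (evict 3), frames=[1,5,4]
Total faults: 7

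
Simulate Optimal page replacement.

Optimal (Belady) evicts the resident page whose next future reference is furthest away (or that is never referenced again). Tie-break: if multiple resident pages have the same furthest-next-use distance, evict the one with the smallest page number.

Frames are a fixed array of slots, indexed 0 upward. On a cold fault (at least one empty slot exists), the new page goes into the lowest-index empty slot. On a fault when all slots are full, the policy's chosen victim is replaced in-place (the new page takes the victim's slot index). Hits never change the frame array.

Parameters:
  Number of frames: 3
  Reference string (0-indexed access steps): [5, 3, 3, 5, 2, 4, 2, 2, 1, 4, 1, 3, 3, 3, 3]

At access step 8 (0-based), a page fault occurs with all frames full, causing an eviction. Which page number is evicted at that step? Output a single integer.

Step 0: ref 5 -> FAULT, frames=[5,-,-]
Step 1: ref 3 -> FAULT, frames=[5,3,-]
Step 2: ref 3 -> HIT, frames=[5,3,-]
Step 3: ref 5 -> HIT, frames=[5,3,-]
Step 4: ref 2 -> FAULT, frames=[5,3,2]
Step 5: ref 4 -> FAULT, evict 5, frames=[4,3,2]
Step 6: ref 2 -> HIT, frames=[4,3,2]
Step 7: ref 2 -> HIT, frames=[4,3,2]
Step 8: ref 1 -> FAULT, evict 2, frames=[4,3,1]
At step 8: evicted page 2

Answer: 2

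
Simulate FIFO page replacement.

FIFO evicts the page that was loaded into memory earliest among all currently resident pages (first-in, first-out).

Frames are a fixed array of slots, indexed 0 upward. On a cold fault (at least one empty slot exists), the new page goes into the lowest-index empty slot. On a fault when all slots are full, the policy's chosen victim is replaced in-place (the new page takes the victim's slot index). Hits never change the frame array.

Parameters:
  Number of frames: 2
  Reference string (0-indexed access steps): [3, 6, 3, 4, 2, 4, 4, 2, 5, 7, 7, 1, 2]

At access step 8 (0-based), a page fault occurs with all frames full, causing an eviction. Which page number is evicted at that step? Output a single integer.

Step 0: ref 3 -> FAULT, frames=[3,-]
Step 1: ref 6 -> FAULT, frames=[3,6]
Step 2: ref 3 -> HIT, frames=[3,6]
Step 3: ref 4 -> FAULT, evict 3, frames=[4,6]
Step 4: ref 2 -> FAULT, evict 6, frames=[4,2]
Step 5: ref 4 -> HIT, frames=[4,2]
Step 6: ref 4 -> HIT, frames=[4,2]
Step 7: ref 2 -> HIT, frames=[4,2]
Step 8: ref 5 -> FAULT, evict 4, frames=[5,2]
At step 8: evicted page 4

Answer: 4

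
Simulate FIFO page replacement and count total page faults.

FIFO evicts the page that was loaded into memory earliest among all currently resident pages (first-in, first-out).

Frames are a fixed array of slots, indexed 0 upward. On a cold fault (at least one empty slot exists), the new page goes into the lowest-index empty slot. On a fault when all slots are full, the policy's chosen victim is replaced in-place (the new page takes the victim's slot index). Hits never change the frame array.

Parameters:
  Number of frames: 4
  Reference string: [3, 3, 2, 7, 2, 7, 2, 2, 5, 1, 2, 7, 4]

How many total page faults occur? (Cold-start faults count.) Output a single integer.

Step 0: ref 3 → FAULT, frames=[3,-,-,-]
Step 1: ref 3 → HIT, frames=[3,-,-,-]
Step 2: ref 2 → FAULT, frames=[3,2,-,-]
Step 3: ref 7 → FAULT, frames=[3,2,7,-]
Step 4: ref 2 → HIT, frames=[3,2,7,-]
Step 5: ref 7 → HIT, frames=[3,2,7,-]
Step 6: ref 2 → HIT, frames=[3,2,7,-]
Step 7: ref 2 → HIT, frames=[3,2,7,-]
Step 8: ref 5 → FAULT, frames=[3,2,7,5]
Step 9: ref 1 → FAULT (evict 3), frames=[1,2,7,5]
Step 10: ref 2 → HIT, frames=[1,2,7,5]
Step 11: ref 7 → HIT, frames=[1,2,7,5]
Step 12: ref 4 → FAULT (evict 2), frames=[1,4,7,5]
Total faults: 6

Answer: 6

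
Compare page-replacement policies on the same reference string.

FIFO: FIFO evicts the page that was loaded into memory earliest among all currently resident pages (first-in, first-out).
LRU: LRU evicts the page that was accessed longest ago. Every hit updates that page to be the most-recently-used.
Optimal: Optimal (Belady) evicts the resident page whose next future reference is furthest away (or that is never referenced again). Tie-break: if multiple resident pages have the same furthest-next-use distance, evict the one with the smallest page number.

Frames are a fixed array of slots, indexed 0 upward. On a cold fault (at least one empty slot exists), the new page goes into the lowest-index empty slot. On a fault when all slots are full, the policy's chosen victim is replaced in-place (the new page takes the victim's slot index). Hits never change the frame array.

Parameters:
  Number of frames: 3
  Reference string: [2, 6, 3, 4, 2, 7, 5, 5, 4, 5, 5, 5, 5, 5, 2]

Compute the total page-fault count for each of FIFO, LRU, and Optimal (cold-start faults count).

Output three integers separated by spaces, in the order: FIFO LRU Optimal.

--- FIFO ---
  step 0: ref 2 -> FAULT, frames=[2,-,-] (faults so far: 1)
  step 1: ref 6 -> FAULT, frames=[2,6,-] (faults so far: 2)
  step 2: ref 3 -> FAULT, frames=[2,6,3] (faults so far: 3)
  step 3: ref 4 -> FAULT, evict 2, frames=[4,6,3] (faults so far: 4)
  step 4: ref 2 -> FAULT, evict 6, frames=[4,2,3] (faults so far: 5)
  step 5: ref 7 -> FAULT, evict 3, frames=[4,2,7] (faults so far: 6)
  step 6: ref 5 -> FAULT, evict 4, frames=[5,2,7] (faults so far: 7)
  step 7: ref 5 -> HIT, frames=[5,2,7] (faults so far: 7)
  step 8: ref 4 -> FAULT, evict 2, frames=[5,4,7] (faults so far: 8)
  step 9: ref 5 -> HIT, frames=[5,4,7] (faults so far: 8)
  step 10: ref 5 -> HIT, frames=[5,4,7] (faults so far: 8)
  step 11: ref 5 -> HIT, frames=[5,4,7] (faults so far: 8)
  step 12: ref 5 -> HIT, frames=[5,4,7] (faults so far: 8)
  step 13: ref 5 -> HIT, frames=[5,4,7] (faults so far: 8)
  step 14: ref 2 -> FAULT, evict 7, frames=[5,4,2] (faults so far: 9)
  FIFO total faults: 9
--- LRU ---
  step 0: ref 2 -> FAULT, frames=[2,-,-] (faults so far: 1)
  step 1: ref 6 -> FAULT, frames=[2,6,-] (faults so far: 2)
  step 2: ref 3 -> FAULT, frames=[2,6,3] (faults so far: 3)
  step 3: ref 4 -> FAULT, evict 2, frames=[4,6,3] (faults so far: 4)
  step 4: ref 2 -> FAULT, evict 6, frames=[4,2,3] (faults so far: 5)
  step 5: ref 7 -> FAULT, evict 3, frames=[4,2,7] (faults so far: 6)
  step 6: ref 5 -> FAULT, evict 4, frames=[5,2,7] (faults so far: 7)
  step 7: ref 5 -> HIT, frames=[5,2,7] (faults so far: 7)
  step 8: ref 4 -> FAULT, evict 2, frames=[5,4,7] (faults so far: 8)
  step 9: ref 5 -> HIT, frames=[5,4,7] (faults so far: 8)
  step 10: ref 5 -> HIT, frames=[5,4,7] (faults so far: 8)
  step 11: ref 5 -> HIT, frames=[5,4,7] (faults so far: 8)
  step 12: ref 5 -> HIT, frames=[5,4,7] (faults so far: 8)
  step 13: ref 5 -> HIT, frames=[5,4,7] (faults so far: 8)
  step 14: ref 2 -> FAULT, evict 7, frames=[5,4,2] (faults so far: 9)
  LRU total faults: 9
--- Optimal ---
  step 0: ref 2 -> FAULT, frames=[2,-,-] (faults so far: 1)
  step 1: ref 6 -> FAULT, frames=[2,6,-] (faults so far: 2)
  step 2: ref 3 -> FAULT, frames=[2,6,3] (faults so far: 3)
  step 3: ref 4 -> FAULT, evict 3, frames=[2,6,4] (faults so far: 4)
  step 4: ref 2 -> HIT, frames=[2,6,4] (faults so far: 4)
  step 5: ref 7 -> FAULT, evict 6, frames=[2,7,4] (faults so far: 5)
  step 6: ref 5 -> FAULT, evict 7, frames=[2,5,4] (faults so far: 6)
  step 7: ref 5 -> HIT, frames=[2,5,4] (faults so far: 6)
  step 8: ref 4 -> HIT, frames=[2,5,4] (faults so far: 6)
  step 9: ref 5 -> HIT, frames=[2,5,4] (faults so far: 6)
  step 10: ref 5 -> HIT, frames=[2,5,4] (faults so far: 6)
  step 11: ref 5 -> HIT, frames=[2,5,4] (faults so far: 6)
  step 12: ref 5 -> HIT, frames=[2,5,4] (faults so far: 6)
  step 13: ref 5 -> HIT, frames=[2,5,4] (faults so far: 6)
  step 14: ref 2 -> HIT, frames=[2,5,4] (faults so far: 6)
  Optimal total faults: 6

Answer: 9 9 6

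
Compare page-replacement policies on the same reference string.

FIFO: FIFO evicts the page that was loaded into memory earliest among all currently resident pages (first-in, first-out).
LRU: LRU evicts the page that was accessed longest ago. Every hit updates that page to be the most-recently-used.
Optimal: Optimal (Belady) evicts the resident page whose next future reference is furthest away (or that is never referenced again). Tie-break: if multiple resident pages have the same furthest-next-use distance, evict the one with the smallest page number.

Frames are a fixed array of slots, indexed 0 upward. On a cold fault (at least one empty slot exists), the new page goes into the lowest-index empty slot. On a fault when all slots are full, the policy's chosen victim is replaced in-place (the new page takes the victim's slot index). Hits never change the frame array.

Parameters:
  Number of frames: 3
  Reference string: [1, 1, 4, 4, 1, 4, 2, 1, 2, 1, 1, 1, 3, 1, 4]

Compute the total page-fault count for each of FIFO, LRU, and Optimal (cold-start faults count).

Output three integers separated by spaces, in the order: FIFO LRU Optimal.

Answer: 6 5 4

Derivation:
--- FIFO ---
  step 0: ref 1 -> FAULT, frames=[1,-,-] (faults so far: 1)
  step 1: ref 1 -> HIT, frames=[1,-,-] (faults so far: 1)
  step 2: ref 4 -> FAULT, frames=[1,4,-] (faults so far: 2)
  step 3: ref 4 -> HIT, frames=[1,4,-] (faults so far: 2)
  step 4: ref 1 -> HIT, frames=[1,4,-] (faults so far: 2)
  step 5: ref 4 -> HIT, frames=[1,4,-] (faults so far: 2)
  step 6: ref 2 -> FAULT, frames=[1,4,2] (faults so far: 3)
  step 7: ref 1 -> HIT, frames=[1,4,2] (faults so far: 3)
  step 8: ref 2 -> HIT, frames=[1,4,2] (faults so far: 3)
  step 9: ref 1 -> HIT, frames=[1,4,2] (faults so far: 3)
  step 10: ref 1 -> HIT, frames=[1,4,2] (faults so far: 3)
  step 11: ref 1 -> HIT, frames=[1,4,2] (faults so far: 3)
  step 12: ref 3 -> FAULT, evict 1, frames=[3,4,2] (faults so far: 4)
  step 13: ref 1 -> FAULT, evict 4, frames=[3,1,2] (faults so far: 5)
  step 14: ref 4 -> FAULT, evict 2, frames=[3,1,4] (faults so far: 6)
  FIFO total faults: 6
--- LRU ---
  step 0: ref 1 -> FAULT, frames=[1,-,-] (faults so far: 1)
  step 1: ref 1 -> HIT, frames=[1,-,-] (faults so far: 1)
  step 2: ref 4 -> FAULT, frames=[1,4,-] (faults so far: 2)
  step 3: ref 4 -> HIT, frames=[1,4,-] (faults so far: 2)
  step 4: ref 1 -> HIT, frames=[1,4,-] (faults so far: 2)
  step 5: ref 4 -> HIT, frames=[1,4,-] (faults so far: 2)
  step 6: ref 2 -> FAULT, frames=[1,4,2] (faults so far: 3)
  step 7: ref 1 -> HIT, frames=[1,4,2] (faults so far: 3)
  step 8: ref 2 -> HIT, frames=[1,4,2] (faults so far: 3)
  step 9: ref 1 -> HIT, frames=[1,4,2] (faults so far: 3)
  step 10: ref 1 -> HIT, frames=[1,4,2] (faults so far: 3)
  step 11: ref 1 -> HIT, frames=[1,4,2] (faults so far: 3)
  step 12: ref 3 -> FAULT, evict 4, frames=[1,3,2] (faults so far: 4)
  step 13: ref 1 -> HIT, frames=[1,3,2] (faults so far: 4)
  step 14: ref 4 -> FAULT, evict 2, frames=[1,3,4] (faults so far: 5)
  LRU total faults: 5
--- Optimal ---
  step 0: ref 1 -> FAULT, frames=[1,-,-] (faults so far: 1)
  step 1: ref 1 -> HIT, frames=[1,-,-] (faults so far: 1)
  step 2: ref 4 -> FAULT, frames=[1,4,-] (faults so far: 2)
  step 3: ref 4 -> HIT, frames=[1,4,-] (faults so far: 2)
  step 4: ref 1 -> HIT, frames=[1,4,-] (faults so far: 2)
  step 5: ref 4 -> HIT, frames=[1,4,-] (faults so far: 2)
  step 6: ref 2 -> FAULT, frames=[1,4,2] (faults so far: 3)
  step 7: ref 1 -> HIT, frames=[1,4,2] (faults so far: 3)
  step 8: ref 2 -> HIT, frames=[1,4,2] (faults so far: 3)
  step 9: ref 1 -> HIT, frames=[1,4,2] (faults so far: 3)
  step 10: ref 1 -> HIT, frames=[1,4,2] (faults so far: 3)
  step 11: ref 1 -> HIT, frames=[1,4,2] (faults so far: 3)
  step 12: ref 3 -> FAULT, evict 2, frames=[1,4,3] (faults so far: 4)
  step 13: ref 1 -> HIT, frames=[1,4,3] (faults so far: 4)
  step 14: ref 4 -> HIT, frames=[1,4,3] (faults so far: 4)
  Optimal total faults: 4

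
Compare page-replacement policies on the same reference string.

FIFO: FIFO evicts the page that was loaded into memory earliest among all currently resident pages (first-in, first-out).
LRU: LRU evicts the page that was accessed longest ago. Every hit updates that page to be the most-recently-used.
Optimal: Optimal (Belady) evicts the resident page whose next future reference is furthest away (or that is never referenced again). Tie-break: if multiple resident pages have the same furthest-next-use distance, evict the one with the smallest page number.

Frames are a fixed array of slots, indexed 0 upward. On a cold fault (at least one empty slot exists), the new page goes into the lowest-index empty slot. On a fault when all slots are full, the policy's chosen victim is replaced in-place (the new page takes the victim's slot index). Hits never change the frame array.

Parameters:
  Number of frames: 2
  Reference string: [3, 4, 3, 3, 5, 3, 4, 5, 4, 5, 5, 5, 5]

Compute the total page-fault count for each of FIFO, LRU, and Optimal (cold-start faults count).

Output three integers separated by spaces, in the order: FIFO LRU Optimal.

--- FIFO ---
  step 0: ref 3 -> FAULT, frames=[3,-] (faults so far: 1)
  step 1: ref 4 -> FAULT, frames=[3,4] (faults so far: 2)
  step 2: ref 3 -> HIT, frames=[3,4] (faults so far: 2)
  step 3: ref 3 -> HIT, frames=[3,4] (faults so far: 2)
  step 4: ref 5 -> FAULT, evict 3, frames=[5,4] (faults so far: 3)
  step 5: ref 3 -> FAULT, evict 4, frames=[5,3] (faults so far: 4)
  step 6: ref 4 -> FAULT, evict 5, frames=[4,3] (faults so far: 5)
  step 7: ref 5 -> FAULT, evict 3, frames=[4,5] (faults so far: 6)
  step 8: ref 4 -> HIT, frames=[4,5] (faults so far: 6)
  step 9: ref 5 -> HIT, frames=[4,5] (faults so far: 6)
  step 10: ref 5 -> HIT, frames=[4,5] (faults so far: 6)
  step 11: ref 5 -> HIT, frames=[4,5] (faults so far: 6)
  step 12: ref 5 -> HIT, frames=[4,5] (faults so far: 6)
  FIFO total faults: 6
--- LRU ---
  step 0: ref 3 -> FAULT, frames=[3,-] (faults so far: 1)
  step 1: ref 4 -> FAULT, frames=[3,4] (faults so far: 2)
  step 2: ref 3 -> HIT, frames=[3,4] (faults so far: 2)
  step 3: ref 3 -> HIT, frames=[3,4] (faults so far: 2)
  step 4: ref 5 -> FAULT, evict 4, frames=[3,5] (faults so far: 3)
  step 5: ref 3 -> HIT, frames=[3,5] (faults so far: 3)
  step 6: ref 4 -> FAULT, evict 5, frames=[3,4] (faults so far: 4)
  step 7: ref 5 -> FAULT, evict 3, frames=[5,4] (faults so far: 5)
  step 8: ref 4 -> HIT, frames=[5,4] (faults so far: 5)
  step 9: ref 5 -> HIT, frames=[5,4] (faults so far: 5)
  step 10: ref 5 -> HIT, frames=[5,4] (faults so far: 5)
  step 11: ref 5 -> HIT, frames=[5,4] (faults so far: 5)
  step 12: ref 5 -> HIT, frames=[5,4] (faults so far: 5)
  LRU total faults: 5
--- Optimal ---
  step 0: ref 3 -> FAULT, frames=[3,-] (faults so far: 1)
  step 1: ref 4 -> FAULT, frames=[3,4] (faults so far: 2)
  step 2: ref 3 -> HIT, frames=[3,4] (faults so far: 2)
  step 3: ref 3 -> HIT, frames=[3,4] (faults so far: 2)
  step 4: ref 5 -> FAULT, evict 4, frames=[3,5] (faults so far: 3)
  step 5: ref 3 -> HIT, frames=[3,5] (faults so far: 3)
  step 6: ref 4 -> FAULT, evict 3, frames=[4,5] (faults so far: 4)
  step 7: ref 5 -> HIT, frames=[4,5] (faults so far: 4)
  step 8: ref 4 -> HIT, frames=[4,5] (faults so far: 4)
  step 9: ref 5 -> HIT, frames=[4,5] (faults so far: 4)
  step 10: ref 5 -> HIT, frames=[4,5] (faults so far: 4)
  step 11: ref 5 -> HIT, frames=[4,5] (faults so far: 4)
  step 12: ref 5 -> HIT, frames=[4,5] (faults so far: 4)
  Optimal total faults: 4

Answer: 6 5 4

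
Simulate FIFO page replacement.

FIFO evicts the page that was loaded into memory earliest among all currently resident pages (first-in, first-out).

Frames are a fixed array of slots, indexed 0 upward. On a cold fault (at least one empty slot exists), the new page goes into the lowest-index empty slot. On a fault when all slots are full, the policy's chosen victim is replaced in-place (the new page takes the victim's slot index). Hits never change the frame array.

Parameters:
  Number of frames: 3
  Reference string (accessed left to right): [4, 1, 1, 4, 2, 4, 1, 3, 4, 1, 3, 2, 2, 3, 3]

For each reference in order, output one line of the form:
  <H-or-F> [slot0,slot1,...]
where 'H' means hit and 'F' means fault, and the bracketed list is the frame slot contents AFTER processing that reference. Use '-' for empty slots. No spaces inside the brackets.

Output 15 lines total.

F [4,-,-]
F [4,1,-]
H [4,1,-]
H [4,1,-]
F [4,1,2]
H [4,1,2]
H [4,1,2]
F [3,1,2]
F [3,4,2]
F [3,4,1]
H [3,4,1]
F [2,4,1]
H [2,4,1]
F [2,3,1]
H [2,3,1]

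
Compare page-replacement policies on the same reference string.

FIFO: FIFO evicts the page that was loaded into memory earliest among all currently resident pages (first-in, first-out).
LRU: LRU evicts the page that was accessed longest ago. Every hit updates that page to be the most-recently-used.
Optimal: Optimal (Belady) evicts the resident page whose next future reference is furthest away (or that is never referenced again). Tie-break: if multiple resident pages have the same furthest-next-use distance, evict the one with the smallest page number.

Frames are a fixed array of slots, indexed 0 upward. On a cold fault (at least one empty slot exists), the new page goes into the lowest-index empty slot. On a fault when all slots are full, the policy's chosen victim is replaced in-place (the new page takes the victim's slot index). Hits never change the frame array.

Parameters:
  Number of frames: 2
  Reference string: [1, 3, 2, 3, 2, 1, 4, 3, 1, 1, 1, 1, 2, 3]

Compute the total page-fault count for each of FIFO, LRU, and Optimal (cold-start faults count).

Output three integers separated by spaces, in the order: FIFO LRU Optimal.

--- FIFO ---
  step 0: ref 1 -> FAULT, frames=[1,-] (faults so far: 1)
  step 1: ref 3 -> FAULT, frames=[1,3] (faults so far: 2)
  step 2: ref 2 -> FAULT, evict 1, frames=[2,3] (faults so far: 3)
  step 3: ref 3 -> HIT, frames=[2,3] (faults so far: 3)
  step 4: ref 2 -> HIT, frames=[2,3] (faults so far: 3)
  step 5: ref 1 -> FAULT, evict 3, frames=[2,1] (faults so far: 4)
  step 6: ref 4 -> FAULT, evict 2, frames=[4,1] (faults so far: 5)
  step 7: ref 3 -> FAULT, evict 1, frames=[4,3] (faults so far: 6)
  step 8: ref 1 -> FAULT, evict 4, frames=[1,3] (faults so far: 7)
  step 9: ref 1 -> HIT, frames=[1,3] (faults so far: 7)
  step 10: ref 1 -> HIT, frames=[1,3] (faults so far: 7)
  step 11: ref 1 -> HIT, frames=[1,3] (faults so far: 7)
  step 12: ref 2 -> FAULT, evict 3, frames=[1,2] (faults so far: 8)
  step 13: ref 3 -> FAULT, evict 1, frames=[3,2] (faults so far: 9)
  FIFO total faults: 9
--- LRU ---
  step 0: ref 1 -> FAULT, frames=[1,-] (faults so far: 1)
  step 1: ref 3 -> FAULT, frames=[1,3] (faults so far: 2)
  step 2: ref 2 -> FAULT, evict 1, frames=[2,3] (faults so far: 3)
  step 3: ref 3 -> HIT, frames=[2,3] (faults so far: 3)
  step 4: ref 2 -> HIT, frames=[2,3] (faults so far: 3)
  step 5: ref 1 -> FAULT, evict 3, frames=[2,1] (faults so far: 4)
  step 6: ref 4 -> FAULT, evict 2, frames=[4,1] (faults so far: 5)
  step 7: ref 3 -> FAULT, evict 1, frames=[4,3] (faults so far: 6)
  step 8: ref 1 -> FAULT, evict 4, frames=[1,3] (faults so far: 7)
  step 9: ref 1 -> HIT, frames=[1,3] (faults so far: 7)
  step 10: ref 1 -> HIT, frames=[1,3] (faults so far: 7)
  step 11: ref 1 -> HIT, frames=[1,3] (faults so far: 7)
  step 12: ref 2 -> FAULT, evict 3, frames=[1,2] (faults so far: 8)
  step 13: ref 3 -> FAULT, evict 1, frames=[3,2] (faults so far: 9)
  LRU total faults: 9
--- Optimal ---
  step 0: ref 1 -> FAULT, frames=[1,-] (faults so far: 1)
  step 1: ref 3 -> FAULT, frames=[1,3] (faults so far: 2)
  step 2: ref 2 -> FAULT, evict 1, frames=[2,3] (faults so far: 3)
  step 3: ref 3 -> HIT, frames=[2,3] (faults so far: 3)
  step 4: ref 2 -> HIT, frames=[2,3] (faults so far: 3)
  step 5: ref 1 -> FAULT, evict 2, frames=[1,3] (faults so far: 4)
  step 6: ref 4 -> FAULT, evict 1, frames=[4,3] (faults so far: 5)
  step 7: ref 3 -> HIT, frames=[4,3] (faults so far: 5)
  step 8: ref 1 -> FAULT, evict 4, frames=[1,3] (faults so far: 6)
  step 9: ref 1 -> HIT, frames=[1,3] (faults so far: 6)
  step 10: ref 1 -> HIT, frames=[1,3] (faults so far: 6)
  step 11: ref 1 -> HIT, frames=[1,3] (faults so far: 6)
  step 12: ref 2 -> FAULT, evict 1, frames=[2,3] (faults so far: 7)
  step 13: ref 3 -> HIT, frames=[2,3] (faults so far: 7)
  Optimal total faults: 7

Answer: 9 9 7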